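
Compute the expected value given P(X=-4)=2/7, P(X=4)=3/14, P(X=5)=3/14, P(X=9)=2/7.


E[X] = sum(x * P(x))
= -4*2/7 + 4*3/14 + 5*3/14 + 9*2/7
= 47/14

47/14


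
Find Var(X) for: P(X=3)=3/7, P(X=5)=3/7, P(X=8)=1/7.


E[X] = 32/7, E[X^2] = 166/7
Var(X) = E[X^2] - (E[X])^2 = 166/7 - (32/7)^2 = 138/49

138/49


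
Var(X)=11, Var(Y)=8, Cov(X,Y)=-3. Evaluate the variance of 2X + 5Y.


Var(2X + 5Y) = 2^2*Var(X) + 5^2*Var(Y) + 2*2*5*Cov(X,Y)
= 4*11 + 25*8 + 20*(-3)
= 44 + 200 - 60 = 184

184


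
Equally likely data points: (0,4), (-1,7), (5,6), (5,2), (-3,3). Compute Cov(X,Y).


E[X]=6/5, E[Y]=22/5, E[XY]=24/5
Cov(X,Y) = E[XY] - E[X]E[Y] = 24/5 - 6/5*22/5 = -12/25

-12/25


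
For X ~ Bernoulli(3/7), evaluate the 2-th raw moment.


For Bernoulli: X in {0,1}
E[X^2] = 0^2*(1-3/7) + 1^2*3/7 = 3/7

3/7


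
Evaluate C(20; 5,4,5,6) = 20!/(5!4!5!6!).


20! = 2432902008176640000
Denominator: 5!=120 * 4!=24 * 5!=120 * 6!=720
Coefficient = 2432902008176640000 / 248832000 = 9777287520

9777287520


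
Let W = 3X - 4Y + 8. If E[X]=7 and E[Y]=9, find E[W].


E[3X - 4Y + 8] = 3*E[X] - 4*E[Y] + 8
= (3)*(7) + (-4)*(9) + (8)
= 21 - 36 + 8 = -7

-7


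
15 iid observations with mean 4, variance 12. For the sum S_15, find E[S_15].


E[S_n] = n*E[X_1] = 15*4 = 60

60


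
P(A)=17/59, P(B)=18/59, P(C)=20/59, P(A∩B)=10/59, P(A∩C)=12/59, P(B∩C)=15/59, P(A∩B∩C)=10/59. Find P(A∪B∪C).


P(A∪B∪C) = P(A)+P(B)+P(C) - P(AB)-P(AC)-P(BC) + P(ABC)
= 17/59+18/59+20/59 - 10/59-12/59-15/59 + 10/59
= 28/59

28/59


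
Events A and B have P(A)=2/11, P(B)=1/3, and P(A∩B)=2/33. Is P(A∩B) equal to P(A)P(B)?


P(A)*P(B) = 2/11*1/3 = 2/33
P(A∩B) = 2/33, which equals P(A)P(B), so independent

Yes, A and B are independent


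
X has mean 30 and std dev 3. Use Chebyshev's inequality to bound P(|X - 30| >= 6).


k = 6/3 = 2
Chebyshev: P(|X-mu| >= k*sigma) <= 1/k^2 = 1/2^2 = 1/4

1/4


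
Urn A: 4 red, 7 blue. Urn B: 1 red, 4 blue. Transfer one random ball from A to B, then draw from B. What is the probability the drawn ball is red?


P(transfer red) = 4/11; P(transfer blue) = 7/11
If red transferred: Urn II has 2 red of 6, so P(red|red moved) = 1/3
If blue transferred: Urn II has 1 red of 6, so P(red|blue moved) = 1/6
By total probability: P(red) = 4/11*1/3 + 7/11*1/6 = 5/22

5/22


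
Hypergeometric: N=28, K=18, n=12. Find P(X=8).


P(X=8) = C(18,8)*C(10,4) / C(28,12)
= 43758*210 / 30421755
= 9189180/30421755 = 132/437

132/437


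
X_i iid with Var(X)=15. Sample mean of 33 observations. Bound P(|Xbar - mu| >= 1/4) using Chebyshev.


Var(Xbar) = Var(X)/n = 15/33
Chebyshev: P(|Xbar-mu| >= 1/4) <= Var(Xbar)/(1/4)^2 = (5/11)/(1/16) = 80/11
Bound exceeds 1, so trivial bound: 1

1


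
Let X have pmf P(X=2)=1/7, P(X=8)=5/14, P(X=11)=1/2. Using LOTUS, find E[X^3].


E[X^3] = sum(g(x)*P(x))
= 8*1/7 + 512*5/14 + 1331*1/2
= 1699/2

1699/2


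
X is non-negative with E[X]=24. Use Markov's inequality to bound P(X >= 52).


Markov: P(X >= a) <= E[X]/a
P(X >= 52) <= 24/52 = 6/13

6/13


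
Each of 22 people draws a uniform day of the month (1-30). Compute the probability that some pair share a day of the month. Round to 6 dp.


P(all different) = prod((30-i)/30 for i=0..21) = 0.000021
P(at least one match) = 1 - 0.000021 = 0.999979

0.999979


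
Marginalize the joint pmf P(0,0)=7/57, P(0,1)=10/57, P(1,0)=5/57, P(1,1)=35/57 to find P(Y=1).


P(Y=1) = P(0,1)+P(1,1) = 10/57 + 35/57 = 45/57 = 15/19

15/19


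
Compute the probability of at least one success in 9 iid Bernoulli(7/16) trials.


P(at least one) = 1 - P(none)
P(none) = (1 - 7/16)^9 = (9/16)^9 = 387420489/68719476736
P(at least one) = 1 - 387420489/68719476736 = 68332056247/68719476736

68332056247/68719476736


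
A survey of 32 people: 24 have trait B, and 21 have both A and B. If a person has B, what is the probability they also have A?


P(A|B) = P(A∩B)/P(B) = (21/32)/(24/32) = 21/24 = 7/8

7/8


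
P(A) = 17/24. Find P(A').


P(A') = 1 - P(A) = 1 - 17/24 = 7/24

7/24


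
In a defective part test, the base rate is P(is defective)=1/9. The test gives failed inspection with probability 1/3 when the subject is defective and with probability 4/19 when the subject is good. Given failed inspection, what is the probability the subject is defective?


P(A) = P(A|B)P(B) + P(A|B')P(B') = 1/3*1/9 + 4/19*8/9 = 115/513
P(B|A) = P(A|B)P(B)/P(A) = (1/27)/(115/513) = 19/115

19/115


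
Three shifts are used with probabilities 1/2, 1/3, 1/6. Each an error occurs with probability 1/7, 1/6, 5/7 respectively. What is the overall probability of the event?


P(A) = P(A|B1)P(B1) + P(A|B2)P(B2) + P(A|B3)P(B3)
= 1/7*1/2 + 1/6*1/3 + 5/7*1/6
= 1/14 + 1/18 + 5/42 = 31/126

31/126


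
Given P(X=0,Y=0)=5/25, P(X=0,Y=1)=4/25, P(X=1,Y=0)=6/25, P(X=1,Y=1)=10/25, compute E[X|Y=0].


P(Y=0) = 11/25
E[X|Y=0] = (0*5 + 1*6)/11 = 6/11

6/11


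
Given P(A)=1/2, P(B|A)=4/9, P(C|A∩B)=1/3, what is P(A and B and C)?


P(A∩B∩C) = P(A) * P(B|A) * P(C|A∩B)
= 1/2 * 4/9 * 1/3
= 2/9 * 1/3 = 2/27

2/27


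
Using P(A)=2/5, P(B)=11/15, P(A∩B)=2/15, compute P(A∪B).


P(A∪B) = P(A) + P(B) - P(A∩B)
= 2/5 + 11/15 - 2/15 = 1

1


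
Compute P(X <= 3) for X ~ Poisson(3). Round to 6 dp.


P(X<=3) = e^(-3)*3^0/0! + e^(-3)*3^1/1! + e^(-3)*3^2/2! + e^(-3)*3^3/3!
≈ 0.0497870684 + 0.1493612051 + 0.2240418077 + 0.2240418077
= 0.6472318889
≈ 0.647232

0.647232


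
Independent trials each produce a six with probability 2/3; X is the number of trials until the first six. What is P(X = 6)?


P(X=6) = (1-p)^5 * p = (1/3)^5 * 2/3
= 1/243 * 2/3 = 2/729

2/729


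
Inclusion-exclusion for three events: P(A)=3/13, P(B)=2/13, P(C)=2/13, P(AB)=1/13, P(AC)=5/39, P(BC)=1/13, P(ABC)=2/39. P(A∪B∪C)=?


P(A∪B∪C) = P(A)+P(B)+P(C) - P(AB)-P(AC)-P(BC) + P(ABC)
= 3/13+2/13+2/13 - 1/13-5/39-1/13 + 2/39
= 4/13

4/13


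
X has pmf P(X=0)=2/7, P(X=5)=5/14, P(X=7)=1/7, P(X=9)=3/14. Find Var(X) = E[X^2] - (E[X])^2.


E[X] = 33/7, E[X^2] = 233/7
Var(X) = E[X^2] - (E[X])^2 = 233/7 - (33/7)^2 = 542/49

542/49


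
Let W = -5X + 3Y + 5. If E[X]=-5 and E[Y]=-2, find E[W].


E[-5X + 3Y + 5] = -5*E[X] + 3*E[Y] + 5
= (-5)*(-5) + (3)*(-2) + (5)
= 25 - 6 + 5 = 24

24


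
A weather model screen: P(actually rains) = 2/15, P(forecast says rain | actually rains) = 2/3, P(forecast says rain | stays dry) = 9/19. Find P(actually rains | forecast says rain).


P(A) = P(A|B)P(B) + P(A|B')P(B') = 2/3*2/15 + 9/19*13/15 = 427/855
P(B|A) = P(A|B)P(B)/P(A) = (4/45)/(427/855) = 76/427

76/427


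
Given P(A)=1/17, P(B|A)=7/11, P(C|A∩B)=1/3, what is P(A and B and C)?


P(A∩B∩C) = P(A) * P(B|A) * P(C|A∩B)
= 1/17 * 7/11 * 1/3
= 7/187 * 1/3 = 7/561

7/561


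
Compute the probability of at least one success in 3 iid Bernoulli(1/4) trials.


P(at least one) = 1 - P(none)
P(none) = (1 - 1/4)^3 = (3/4)^3 = 27/64
P(at least one) = 1 - 27/64 = 37/64

37/64


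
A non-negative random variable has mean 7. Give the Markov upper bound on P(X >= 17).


Markov: P(X >= a) <= E[X]/a
P(X >= 17) <= 7/17

7/17


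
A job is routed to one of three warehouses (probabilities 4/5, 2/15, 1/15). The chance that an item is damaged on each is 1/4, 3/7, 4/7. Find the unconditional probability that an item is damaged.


P(A) = P(A|B1)P(B1) + P(A|B2)P(B2) + P(A|B3)P(B3)
= 1/4*4/5 + 3/7*2/15 + 4/7*1/15
= 1/5 + 2/35 + 4/105 = 31/105

31/105


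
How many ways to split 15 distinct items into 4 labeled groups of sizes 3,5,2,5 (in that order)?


15! = 1307674368000
Denominator: 3!=6 * 5!=120 * 2!=2 * 5!=120
Coefficient = 1307674368000 / 172800 = 7567560

7567560


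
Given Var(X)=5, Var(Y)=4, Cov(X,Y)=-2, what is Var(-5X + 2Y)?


Var(-5X + 2Y) = (-5)^2*Var(X) + 2^2*Var(Y) + 2*(-5)*2*Cov(X,Y)
= 25*5 + 4*4 - 20*(-2)
= 125 + 16 + 40 = 181

181


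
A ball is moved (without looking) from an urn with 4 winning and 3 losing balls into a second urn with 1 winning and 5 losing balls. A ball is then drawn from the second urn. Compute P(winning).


P(transfer winning) = 4/7; P(transfer losing) = 3/7
If winning transferred: Urn II has 2 winning of 7, so P(winning|winning moved) = 2/7
If losing transferred: Urn II has 1 winning of 7, so P(winning|losing moved) = 1/7
By total probability: P(winning) = 4/7*2/7 + 3/7*1/7 = 11/49

11/49


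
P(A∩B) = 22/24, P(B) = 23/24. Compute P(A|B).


P(A|B) = P(A∩B)/P(B) = (22/24)/(23/24) = 22/23

22/23


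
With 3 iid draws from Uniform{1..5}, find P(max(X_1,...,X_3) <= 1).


P(max <= 1) = P(all X_i <= 1) = (P(X_1 <= 1))^3
= (1/5)^3 = 1/125

1/125


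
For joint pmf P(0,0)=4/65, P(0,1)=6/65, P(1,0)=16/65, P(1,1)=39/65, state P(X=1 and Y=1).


Read from table: P(X=1, Y=1) = 39/65 = 3/5

3/5


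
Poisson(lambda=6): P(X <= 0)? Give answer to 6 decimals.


P(X<=0) = e^(-6)*6^0/0!
≈ 0.0024787522
≈ 0.002479

0.002479


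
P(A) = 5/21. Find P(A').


P(A') = 1 - P(A) = 1 - 5/21 = 16/21

16/21


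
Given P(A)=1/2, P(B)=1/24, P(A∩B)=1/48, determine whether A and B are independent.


P(A)*P(B) = 1/2*1/24 = 1/48
P(A∩B) = 1/48, which equals P(A)P(B), so independent

Yes, A and B are independent


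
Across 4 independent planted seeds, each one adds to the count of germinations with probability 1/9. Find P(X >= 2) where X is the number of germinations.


P(X>=2) = P(X=2) + P(X=3) + P(X=4)
= 128/2187 + 32/6561 + 1/6561
= 139/2187

139/2187


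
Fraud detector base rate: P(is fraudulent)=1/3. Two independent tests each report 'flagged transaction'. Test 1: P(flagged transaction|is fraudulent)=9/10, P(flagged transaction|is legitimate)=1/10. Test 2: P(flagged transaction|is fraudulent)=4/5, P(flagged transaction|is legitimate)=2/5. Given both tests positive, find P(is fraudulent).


After test 1: P(+) = 9/10*1/3 + 1/10*2/3 = 11/30
P(B|+) = (3/10)/(11/30) = 9/11
After test 2 (use post1 as new prior): P(+) = 4/5*9/11 + 2/5*2/11 = 8/11
P(B|+,+) = (36/55)/(8/11) = 9/10

9/10


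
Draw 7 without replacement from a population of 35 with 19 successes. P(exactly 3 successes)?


P(X=3) = C(19,3)*C(16,4) / C(35,7)
= 969*1820 / 6724520
= 1763580/6724520 = 5187/19778

5187/19778


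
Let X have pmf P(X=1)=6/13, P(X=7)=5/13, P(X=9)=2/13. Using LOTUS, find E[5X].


E[5X] = sum(g(x)*P(x))
= 5*6/13 + 35*5/13 + 45*2/13
= 295/13

295/13


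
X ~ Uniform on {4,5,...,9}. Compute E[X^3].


E[X^3] = (1/6) * sum(x^3 for x=4..9)
= 1989/6 = 663/2

663/2


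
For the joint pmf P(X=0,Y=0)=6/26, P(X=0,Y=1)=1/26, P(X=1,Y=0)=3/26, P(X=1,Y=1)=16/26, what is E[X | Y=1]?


P(Y=1) = 17/26
E[X|Y=1] = (0*1 + 1*16)/17 = 16/17

16/17


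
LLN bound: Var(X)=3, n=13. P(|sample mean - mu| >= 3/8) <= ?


Var(Xbar) = Var(X)/n = 3/13
Chebyshev: P(|Xbar-mu| >= 3/8) <= Var(Xbar)/(3/8)^2 = (3/13)/(9/64) = 64/39
Bound exceeds 1, so trivial bound: 1

1


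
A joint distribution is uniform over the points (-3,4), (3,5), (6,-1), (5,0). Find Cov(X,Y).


E[X]=11/4, E[Y]=2, E[XY]=-3/4
Cov(X,Y) = E[XY] - E[X]E[Y] = -3/4 - 11/4*2 = -25/4

-25/4


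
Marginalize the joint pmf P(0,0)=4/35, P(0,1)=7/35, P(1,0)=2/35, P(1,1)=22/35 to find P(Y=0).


P(Y=0) = P(0,0)+P(1,0) = 4/35 + 2/35 = 6/35

6/35


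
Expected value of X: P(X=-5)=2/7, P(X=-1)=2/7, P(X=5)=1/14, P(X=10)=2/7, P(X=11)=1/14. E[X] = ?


E[X] = sum(x * P(x))
= -5*2/7 - 1*2/7 + 5*1/14 + 10*2/7 + 11*1/14
= 16/7

16/7


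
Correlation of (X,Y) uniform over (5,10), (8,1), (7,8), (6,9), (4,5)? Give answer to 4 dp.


Cov(X,Y) = -2.0000, Var(X) = 2.0000, Var(Y) = 10.6400
rho = Cov/(sqrt(VarX)*sqrt(VarY)) = -0.4336

-0.4336


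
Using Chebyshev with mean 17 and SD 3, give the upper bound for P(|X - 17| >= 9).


k = 9/3 = 3
Chebyshev: P(|X-mu| >= k*sigma) <= 1/k^2 = 1/3^2 = 1/9

1/9


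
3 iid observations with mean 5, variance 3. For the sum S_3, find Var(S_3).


By independence, Var(S_n) = n*Var(X_1) = 3*3 = 9

9


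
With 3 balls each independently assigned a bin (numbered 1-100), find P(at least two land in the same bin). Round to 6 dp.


P(all different) = prod((100-i)/100 for i=0..2) = 0.970200
P(at least one match) = 1 - 0.970200 = 0.029800

0.029800


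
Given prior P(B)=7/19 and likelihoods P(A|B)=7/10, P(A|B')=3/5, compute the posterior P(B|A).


P(A) = P(A|B)P(B) + P(A|B')P(B') = 7/10*7/19 + 3/5*12/19 = 121/190
P(B|A) = P(A|B)P(B)/P(A) = (49/190)/(121/190) = 49/121

49/121


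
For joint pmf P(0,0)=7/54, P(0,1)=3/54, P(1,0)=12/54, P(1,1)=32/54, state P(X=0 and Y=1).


Read from table: P(X=0, Y=1) = 3/54 = 1/18

1/18


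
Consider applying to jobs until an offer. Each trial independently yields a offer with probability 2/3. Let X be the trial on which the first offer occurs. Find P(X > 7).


P(X > 7) = P(first 7 trials all fail) = (1-p)^7 = (1/3)^7 = 1/2187

1/2187


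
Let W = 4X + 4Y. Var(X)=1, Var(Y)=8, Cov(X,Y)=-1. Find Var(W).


Var(4X + 4Y) = 4^2*Var(X) + 4^2*Var(Y) + 2*4*4*Cov(X,Y)
= 16*1 + 16*8 + 32*(-1)
= 16 + 128 - 32 = 112

112


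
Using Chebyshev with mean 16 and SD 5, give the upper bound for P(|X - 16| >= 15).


k = 15/5 = 3
Chebyshev: P(|X-mu| >= k*sigma) <= 1/k^2 = 1/3^2 = 1/9

1/9


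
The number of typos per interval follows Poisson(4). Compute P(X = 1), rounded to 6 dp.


P(X=1) = e^(-4) * 4^1 / 1!
≈ 0.01831563889 * 4 / 1
≈ 0.073263

0.073263


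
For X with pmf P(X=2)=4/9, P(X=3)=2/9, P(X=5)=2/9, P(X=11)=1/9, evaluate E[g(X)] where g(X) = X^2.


E[X^2] = sum(g(x)*P(x))
= 4*4/9 + 9*2/9 + 25*2/9 + 121*1/9
= 205/9

205/9


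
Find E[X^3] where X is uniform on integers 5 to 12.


E[X^3] = (1/8) * sum(x^3 for x=5..12)
= 5984/8 = 748

748


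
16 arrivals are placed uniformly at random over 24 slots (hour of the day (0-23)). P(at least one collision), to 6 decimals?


P(all different) = prod((24-i)/24 for i=0..15) = 0.001270
P(at least one match) = 1 - 0.001270 = 0.998730

0.998730


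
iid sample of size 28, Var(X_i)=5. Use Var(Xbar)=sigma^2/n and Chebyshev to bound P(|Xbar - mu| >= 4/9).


Var(Xbar) = Var(X)/n = 5/28
Chebyshev: P(|Xbar-mu| >= 4/9) <= Var(Xbar)/(4/9)^2 = (5/28)/(16/81) = 405/448

405/448


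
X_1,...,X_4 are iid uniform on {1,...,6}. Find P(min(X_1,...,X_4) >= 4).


P(min >= 4) = P(all X_i >= 4) = (P(X_1 >= 4))^4
= (3/6)^4 = (1/2)^4 = 1/16

1/16


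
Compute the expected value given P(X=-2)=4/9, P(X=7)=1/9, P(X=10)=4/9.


E[X] = sum(x * P(x))
= -2*4/9 + 7*1/9 + 10*4/9
= 13/3

13/3


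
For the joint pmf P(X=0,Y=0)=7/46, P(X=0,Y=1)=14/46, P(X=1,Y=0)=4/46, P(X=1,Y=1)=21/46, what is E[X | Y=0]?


P(Y=0) = 11/46
E[X|Y=0] = (0*7 + 1*4)/11 = 4/11

4/11


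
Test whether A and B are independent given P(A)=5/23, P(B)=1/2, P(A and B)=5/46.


P(A)*P(B) = 5/23*1/2 = 5/46
P(A∩B) = 5/46, which equals P(A)P(B), so independent

Yes, A and B are independent


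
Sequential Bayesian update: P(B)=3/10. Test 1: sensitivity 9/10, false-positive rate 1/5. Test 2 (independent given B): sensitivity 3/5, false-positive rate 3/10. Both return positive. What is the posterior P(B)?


After test 1: P(+) = 9/10*3/10 + 1/5*7/10 = 41/100
P(B|+) = (27/100)/(41/100) = 27/41
After test 2 (use post1 as new prior): P(+) = 3/5*27/41 + 3/10*14/41 = 102/205
P(B|+,+) = (81/205)/(102/205) = 27/34

27/34


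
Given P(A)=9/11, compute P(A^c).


P(A') = 1 - P(A) = 1 - 9/11 = 2/11

2/11


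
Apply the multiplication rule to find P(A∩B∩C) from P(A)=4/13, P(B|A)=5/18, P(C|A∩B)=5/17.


P(A∩B∩C) = P(A) * P(B|A) * P(C|A∩B)
= 4/13 * 5/18 * 5/17
= 10/117 * 5/17 = 50/1989

50/1989


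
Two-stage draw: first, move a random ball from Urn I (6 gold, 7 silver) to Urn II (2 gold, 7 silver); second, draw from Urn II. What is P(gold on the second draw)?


P(transfer gold) = 6/13; P(transfer silver) = 7/13
If gold transferred: Urn II has 3 gold of 10, so P(gold|gold moved) = 3/10
If silver transferred: Urn II has 2 gold of 10, so P(gold|silver moved) = 1/5
By total probability: P(gold) = 6/13*3/10 + 7/13*1/5 = 16/65

16/65


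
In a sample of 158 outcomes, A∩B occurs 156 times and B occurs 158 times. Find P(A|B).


P(A|B) = P(A∩B)/P(B) = (156/158)/(158/158) = 156/158 = 78/79

78/79


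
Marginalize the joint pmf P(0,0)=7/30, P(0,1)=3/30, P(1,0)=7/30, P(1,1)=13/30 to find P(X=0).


P(X=0) = P(0,0)+P(0,1) = 7/30 + 3/30 = 10/30 = 1/3

1/3


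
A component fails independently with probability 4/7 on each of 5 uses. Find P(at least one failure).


P(at least one) = 1 - P(none)
P(none) = (1 - 4/7)^5 = (3/7)^5 = 243/16807
P(at least one) = 1 - 243/16807 = 16564/16807

16564/16807


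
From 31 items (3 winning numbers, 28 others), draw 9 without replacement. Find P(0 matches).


P(X=0) = C(3,0)*C(28,9) / C(31,9)
= 1*6906900 / 20160075
= 6906900/20160075 = 308/899

308/899


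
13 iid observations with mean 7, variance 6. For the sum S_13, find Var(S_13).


By independence, Var(S_n) = n*Var(X_1) = 13*6 = 78

78


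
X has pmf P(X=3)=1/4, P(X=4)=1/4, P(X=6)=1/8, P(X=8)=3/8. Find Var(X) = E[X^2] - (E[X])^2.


E[X] = 11/2, E[X^2] = 139/4
Var(X) = E[X^2] - (E[X])^2 = 139/4 - (11/2)^2 = 9/2

9/2


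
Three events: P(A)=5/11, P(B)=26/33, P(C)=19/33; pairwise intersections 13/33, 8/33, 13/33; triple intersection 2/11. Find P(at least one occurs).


P(A∪B∪C) = P(A)+P(B)+P(C) - P(AB)-P(AC)-P(BC) + P(ABC)
= 5/11+26/33+19/33 - 13/33-8/33-13/33 + 2/11
= 32/33

32/33


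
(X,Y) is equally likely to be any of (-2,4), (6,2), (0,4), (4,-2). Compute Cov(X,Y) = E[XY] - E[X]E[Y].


E[X]=2, E[Y]=2, E[XY]=-1
Cov(X,Y) = E[XY] - E[X]E[Y] = -1 - 2*2 = -5

-5


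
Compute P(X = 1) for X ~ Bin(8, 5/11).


P(X=1) = C(8,1) * p^1 * (1-p)^7
= 8 * 5/11 * 279936/19487171
= 11197440/214358881

11197440/214358881


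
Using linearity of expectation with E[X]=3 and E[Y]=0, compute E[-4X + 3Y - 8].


E[-4X + 3Y - 8] = -4*E[X] + 3*E[Y] - 8
= (-4)*(3) + (3)*(0) + (-8)
= -12 + 0 - 8 = -20

-20


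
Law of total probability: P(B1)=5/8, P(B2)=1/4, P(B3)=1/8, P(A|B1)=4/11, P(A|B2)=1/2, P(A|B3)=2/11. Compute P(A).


P(A) = P(A|B1)P(B1) + P(A|B2)P(B2) + P(A|B3)P(B3)
= 4/11*5/8 + 1/2*1/4 + 2/11*1/8
= 5/22 + 1/8 + 1/44 = 3/8

3/8


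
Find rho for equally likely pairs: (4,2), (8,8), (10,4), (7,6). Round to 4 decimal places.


Cov(X,Y) = 2.2500, Var(X) = 4.6875, Var(Y) = 5.0000
rho = Cov/(sqrt(VarX)*sqrt(VarY)) = 0.4648

0.4648


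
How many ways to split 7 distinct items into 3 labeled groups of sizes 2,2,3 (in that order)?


7! = 5040
Denominator: 2!=2 * 2!=2 * 3!=6
Coefficient = 5040 / 24 = 210

210


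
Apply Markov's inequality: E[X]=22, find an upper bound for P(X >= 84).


Markov: P(X >= a) <= E[X]/a
P(X >= 84) <= 22/84 = 11/42

11/42


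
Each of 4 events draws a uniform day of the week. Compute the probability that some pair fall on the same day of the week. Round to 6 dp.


P(all different) = prod((7-i)/7 for i=0..3) = 0.349854
P(at least one match) = 1 - 0.349854 = 0.650146

0.650146


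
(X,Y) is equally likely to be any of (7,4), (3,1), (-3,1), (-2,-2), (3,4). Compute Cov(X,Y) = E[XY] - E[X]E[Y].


E[X]=8/5, E[Y]=8/5, E[XY]=44/5
Cov(X,Y) = E[XY] - E[X]E[Y] = 44/5 - 8/5*8/5 = 156/25

156/25


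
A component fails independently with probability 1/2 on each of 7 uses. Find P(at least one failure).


P(at least one) = 1 - P(none)
P(none) = (1 - 1/2)^7 = (1/2)^7 = 1/128
P(at least one) = 1 - 1/128 = 127/128

127/128


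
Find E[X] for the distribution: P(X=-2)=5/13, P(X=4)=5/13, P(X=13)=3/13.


E[X] = sum(x * P(x))
= -2*5/13 + 4*5/13 + 13*3/13
= 49/13

49/13


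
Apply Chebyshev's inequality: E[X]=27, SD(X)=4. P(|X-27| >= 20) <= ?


k = 20/4 = 5
Chebyshev: P(|X-mu| >= k*sigma) <= 1/k^2 = 1/5^2 = 1/25

1/25


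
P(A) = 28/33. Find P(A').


P(A') = 1 - P(A) = 1 - 28/33 = 5/33

5/33


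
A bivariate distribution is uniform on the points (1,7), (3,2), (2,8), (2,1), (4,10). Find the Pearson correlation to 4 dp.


Cov(X,Y) = 0.7600, Var(X) = 1.0400, Var(Y) = 12.2400
rho = Cov/(sqrt(VarX)*sqrt(VarY)) = 0.2130

0.2130


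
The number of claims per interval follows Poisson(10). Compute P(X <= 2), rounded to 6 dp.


P(X<=2) = e^(-10)*10^0/0! + e^(-10)*10^1/1! + e^(-10)*10^2/2!
≈ 0.0000453999 + 0.0004539993 + 0.0022699965
= 0.0027693957
≈ 0.002769

0.002769


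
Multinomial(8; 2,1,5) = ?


8! = 40320
Denominator: 2!=2 * 1!=1 * 5!=120
Coefficient = 40320 / 240 = 168

168


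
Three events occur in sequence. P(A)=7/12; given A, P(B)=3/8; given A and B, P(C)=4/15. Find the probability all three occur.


P(A∩B∩C) = P(A) * P(B|A) * P(C|A∩B)
= 7/12 * 3/8 * 4/15
= 7/32 * 4/15 = 7/120

7/120


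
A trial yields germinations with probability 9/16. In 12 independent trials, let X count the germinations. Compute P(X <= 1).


P(X<=1) = P(X=0) + P(X=1)
= 13841287201/281474976710656 + 53387822061/70368744177664
= 227392575445/281474976710656

227392575445/281474976710656


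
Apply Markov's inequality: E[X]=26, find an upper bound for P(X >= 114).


Markov: P(X >= a) <= E[X]/a
P(X >= 114) <= 26/114 = 13/57

13/57


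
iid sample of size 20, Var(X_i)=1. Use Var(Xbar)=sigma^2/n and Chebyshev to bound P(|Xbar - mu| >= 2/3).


Var(Xbar) = Var(X)/n = 1/20
Chebyshev: P(|Xbar-mu| >= 2/3) <= Var(Xbar)/(2/3)^2 = (1/20)/(4/9) = 9/80

9/80


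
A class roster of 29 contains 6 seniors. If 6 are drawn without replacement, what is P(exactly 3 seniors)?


P(X=3) = C(6,3)*C(23,3) / C(29,6)
= 20*1771 / 475020
= 35420/475020 = 253/3393

253/3393


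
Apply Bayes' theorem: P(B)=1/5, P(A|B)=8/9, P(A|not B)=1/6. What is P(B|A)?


P(A) = P(A|B)P(B) + P(A|B')P(B') = 8/9*1/5 + 1/6*4/5 = 14/45
P(B|A) = P(A|B)P(B)/P(A) = (8/45)/(14/45) = 4/7

4/7


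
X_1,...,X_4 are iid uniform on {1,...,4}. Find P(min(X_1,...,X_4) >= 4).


P(min >= 4) = P(all X_i >= 4) = (P(X_1 >= 4))^4
= (1/4)^4 = 1/256

1/256


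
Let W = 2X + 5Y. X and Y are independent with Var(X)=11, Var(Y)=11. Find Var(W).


Independence => Cov(X,Y)=0
Var(2X + 5Y) = 2^2*Var(X) + 5^2*Var(Y)
= 4*11 + 25*11 = 319

319


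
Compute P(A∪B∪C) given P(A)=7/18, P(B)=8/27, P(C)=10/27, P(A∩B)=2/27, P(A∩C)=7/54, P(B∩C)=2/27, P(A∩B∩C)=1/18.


P(A∪B∪C) = P(A)+P(B)+P(C) - P(AB)-P(AC)-P(BC) + P(ABC)
= 7/18+8/27+10/27 - 2/27-7/54-2/27 + 1/18
= 5/6

5/6


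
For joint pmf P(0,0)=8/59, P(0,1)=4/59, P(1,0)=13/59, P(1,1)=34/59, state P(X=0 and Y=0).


Read from table: P(X=0, Y=0) = 8/59

8/59


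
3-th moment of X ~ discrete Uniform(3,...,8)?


E[X^3] = (1/6) * sum(x^3 for x=3..8)
= 1287/6 = 429/2

429/2


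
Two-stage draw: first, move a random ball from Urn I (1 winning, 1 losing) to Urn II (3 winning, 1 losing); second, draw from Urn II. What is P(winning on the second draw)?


P(transfer winning) = 1/2; P(transfer losing) = 1/2
If winning transferred: Urn II has 4 winning of 5, so P(winning|winning moved) = 4/5
If losing transferred: Urn II has 3 winning of 5, so P(winning|losing moved) = 3/5
By total probability: P(winning) = 1/2*4/5 + 1/2*3/5 = 7/10

7/10


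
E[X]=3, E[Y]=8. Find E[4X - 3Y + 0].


E[4X - 3Y + 0] = 4*E[X] - 3*E[Y] + 0
= (4)*(3) + (-3)*(8) + (0)
= 12 - 24 + 0 = -12

-12


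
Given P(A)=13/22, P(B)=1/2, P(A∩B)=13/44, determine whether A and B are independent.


P(A)*P(B) = 13/22*1/2 = 13/44
P(A∩B) = 13/44, which equals P(A)P(B), so independent

Yes, A and B are independent


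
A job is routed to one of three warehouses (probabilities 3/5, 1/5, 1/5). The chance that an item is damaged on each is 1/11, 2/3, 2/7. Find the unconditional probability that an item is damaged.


P(A) = P(A|B1)P(B1) + P(A|B2)P(B2) + P(A|B3)P(B3)
= 1/11*3/5 + 2/3*1/5 + 2/7*1/5
= 3/55 + 2/15 + 2/35 = 283/1155

283/1155


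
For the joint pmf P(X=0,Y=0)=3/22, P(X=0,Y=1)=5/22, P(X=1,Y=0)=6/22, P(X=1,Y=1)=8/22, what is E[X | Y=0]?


P(Y=0) = 9/22
E[X|Y=0] = (0*3 + 1*6)/9 = 6/9 = 2/3

2/3


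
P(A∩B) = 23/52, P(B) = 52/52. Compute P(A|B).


P(A|B) = P(A∩B)/P(B) = (23/52)/(52/52) = 23/52

23/52


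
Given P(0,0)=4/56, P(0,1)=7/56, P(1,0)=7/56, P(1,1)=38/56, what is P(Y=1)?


P(Y=1) = P(0,1)+P(1,1) = 7/56 + 38/56 = 45/56

45/56


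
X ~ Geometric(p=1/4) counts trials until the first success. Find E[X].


For geometric (trials until first success), E[X] = 1/p = 1/(1/4) = 4

4


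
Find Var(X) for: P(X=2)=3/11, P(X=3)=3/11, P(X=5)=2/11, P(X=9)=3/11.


E[X] = 52/11, E[X^2] = 332/11
Var(X) = E[X^2] - (E[X])^2 = 332/11 - (52/11)^2 = 948/121

948/121


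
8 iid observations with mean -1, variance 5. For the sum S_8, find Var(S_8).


By independence, Var(S_n) = n*Var(X_1) = 8*5 = 40

40


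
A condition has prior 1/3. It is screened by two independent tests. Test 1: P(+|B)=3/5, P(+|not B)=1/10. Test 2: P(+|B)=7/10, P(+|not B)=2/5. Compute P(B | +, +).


After test 1: P(+) = 3/5*1/3 + 1/10*2/3 = 4/15
P(B|+) = (1/5)/(4/15) = 3/4
After test 2 (use post1 as new prior): P(+) = 7/10*3/4 + 2/5*1/4 = 5/8
P(B|+,+) = (21/40)/(5/8) = 21/25

21/25


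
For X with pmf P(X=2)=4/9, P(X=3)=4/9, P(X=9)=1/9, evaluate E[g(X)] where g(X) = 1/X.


E[1/X] = sum(g(x)*P(x))
= 1/2*4/9 + 1/3*4/9 + 1/9*1/9
= 31/81

31/81


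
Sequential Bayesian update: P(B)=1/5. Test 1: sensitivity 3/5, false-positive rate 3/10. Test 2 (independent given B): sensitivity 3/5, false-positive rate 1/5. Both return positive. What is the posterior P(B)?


After test 1: P(+) = 3/5*1/5 + 3/10*4/5 = 9/25
P(B|+) = (3/25)/(9/25) = 1/3
After test 2 (use post1 as new prior): P(+) = 3/5*1/3 + 1/5*2/3 = 1/3
P(B|+,+) = (1/5)/(1/3) = 3/5

3/5


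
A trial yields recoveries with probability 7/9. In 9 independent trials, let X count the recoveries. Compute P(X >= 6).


P(X>=6) = P(X=6) + P(X=7) + P(X=8) + P(X=9)
= 26353376/129140163 + 13176688/43046721 + 11529602/43046721 + 40353607/387420489
= 341770345/387420489

341770345/387420489


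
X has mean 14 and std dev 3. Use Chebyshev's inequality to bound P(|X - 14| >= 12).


k = 12/3 = 4
Chebyshev: P(|X-mu| >= k*sigma) <= 1/k^2 = 1/4^2 = 1/16

1/16


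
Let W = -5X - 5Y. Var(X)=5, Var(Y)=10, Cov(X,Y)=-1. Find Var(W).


Var(-5X - 5Y) = (-5)^2*Var(X) + (-5)^2*Var(Y) + 2*(-5)*(-5)*Cov(X,Y)
= 25*5 + 25*10 + 50*(-1)
= 125 + 250 - 50 = 325

325


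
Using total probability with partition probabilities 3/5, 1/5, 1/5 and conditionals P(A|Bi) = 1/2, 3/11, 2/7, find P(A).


P(A) = P(A|B1)P(B1) + P(A|B2)P(B2) + P(A|B3)P(B3)
= 1/2*3/5 + 3/11*1/5 + 2/7*1/5
= 3/10 + 3/55 + 2/35 = 317/770

317/770


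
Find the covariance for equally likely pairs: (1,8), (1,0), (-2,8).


E[X]=0, E[Y]=16/3, E[XY]=-8/3
Cov(X,Y) = E[XY] - E[X]E[Y] = -8/3 - 0*16/3 = -8/3

-8/3


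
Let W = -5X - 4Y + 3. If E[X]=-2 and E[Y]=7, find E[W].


E[-5X - 4Y + 3] = -5*E[X] - 4*E[Y] + 3
= (-5)*(-2) + (-4)*(7) + (3)
= 10 - 28 + 3 = -15

-15


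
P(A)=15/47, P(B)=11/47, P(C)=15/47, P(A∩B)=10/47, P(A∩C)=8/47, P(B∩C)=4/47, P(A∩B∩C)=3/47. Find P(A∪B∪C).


P(A∪B∪C) = P(A)+P(B)+P(C) - P(AB)-P(AC)-P(BC) + P(ABC)
= 15/47+11/47+15/47 - 10/47-8/47-4/47 + 3/47
= 22/47

22/47


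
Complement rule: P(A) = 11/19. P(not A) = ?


P(A') = 1 - P(A) = 1 - 11/19 = 8/19

8/19


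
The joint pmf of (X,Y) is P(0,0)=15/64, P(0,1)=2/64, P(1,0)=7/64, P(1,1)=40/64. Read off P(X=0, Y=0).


Read from table: P(X=0, Y=0) = 15/64

15/64


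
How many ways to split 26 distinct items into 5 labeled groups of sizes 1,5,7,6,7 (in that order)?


26! = 403291461126605635584000000
Denominator: 1!=1 * 5!=120 * 7!=5040 * 6!=720 * 7!=5040
Coefficient = 403291461126605635584000000 / 2194698240000 = 183757135161600

183757135161600


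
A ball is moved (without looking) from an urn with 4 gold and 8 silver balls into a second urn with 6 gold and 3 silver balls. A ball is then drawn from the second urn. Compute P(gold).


P(transfer gold) = 4/12 = 1/3; P(transfer silver) = 2/3
If gold transferred: Urn II has 7 gold of 10, so P(gold|gold moved) = 7/10
If silver transferred: Urn II has 6 gold of 10, so P(gold|silver moved) = 3/5
By total probability: P(gold) = 1/3*7/10 + 2/3*3/5 = 19/30

19/30


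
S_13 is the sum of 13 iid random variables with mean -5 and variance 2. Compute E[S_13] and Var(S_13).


E[S_n] = n*mu = 13*-5 = -65
Var(S_n) = n*sigma^2 = 13*2 = 26

E[S_13]=-65, Var(S_13)=26


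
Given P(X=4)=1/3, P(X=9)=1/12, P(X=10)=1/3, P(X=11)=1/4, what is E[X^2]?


E[X^2] = sum(g(x)*P(x))
= 16*1/3 + 81*1/12 + 100*1/3 + 121*1/4
= 227/3

227/3


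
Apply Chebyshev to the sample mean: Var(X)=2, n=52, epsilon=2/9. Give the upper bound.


Var(Xbar) = Var(X)/n = 2/52
Chebyshev: P(|Xbar-mu| >= 2/9) <= Var(Xbar)/(2/9)^2 = (1/26)/(4/81) = 81/104

81/104


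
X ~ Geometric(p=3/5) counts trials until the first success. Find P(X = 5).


P(X=5) = (1-p)^4 * p = (2/5)^4 * 3/5
= 16/625 * 3/5 = 48/3125

48/3125


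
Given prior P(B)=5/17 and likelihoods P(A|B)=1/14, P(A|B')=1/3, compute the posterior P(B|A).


P(A) = P(A|B)P(B) + P(A|B')P(B') = 1/14*5/17 + 1/3*12/17 = 61/238
P(B|A) = P(A|B)P(B)/P(A) = (5/238)/(61/238) = 5/61

5/61


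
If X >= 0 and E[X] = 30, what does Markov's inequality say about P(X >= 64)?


Markov: P(X >= a) <= E[X]/a
P(X >= 64) <= 30/64 = 15/32

15/32


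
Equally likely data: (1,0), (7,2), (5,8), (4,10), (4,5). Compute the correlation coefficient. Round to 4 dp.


Cov(X,Y) = 1.8000, Var(X) = 3.7600, Var(Y) = 13.6000
rho = Cov/(sqrt(VarX)*sqrt(VarY)) = 0.2517

0.2517


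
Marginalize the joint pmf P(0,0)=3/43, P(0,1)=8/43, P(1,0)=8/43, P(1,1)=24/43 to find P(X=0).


P(X=0) = P(0,0)+P(0,1) = 3/43 + 8/43 = 11/43

11/43


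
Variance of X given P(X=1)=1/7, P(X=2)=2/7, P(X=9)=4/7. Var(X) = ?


E[X] = 41/7, E[X^2] = 333/7
Var(X) = E[X^2] - (E[X])^2 = 333/7 - (41/7)^2 = 650/49

650/49


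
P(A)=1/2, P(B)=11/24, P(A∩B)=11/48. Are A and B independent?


P(A)*P(B) = 1/2*11/24 = 11/48
P(A∩B) = 11/48, which equals P(A)P(B), so independent

Yes, A and B are independent


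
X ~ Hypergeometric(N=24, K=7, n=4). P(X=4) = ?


P(X=4) = C(7,4)*C(17,0) / C(24,4)
= 35*1 / 10626
= 35/10626 = 5/1518

5/1518


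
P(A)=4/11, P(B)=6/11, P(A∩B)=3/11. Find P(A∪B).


P(A∪B) = P(A) + P(B) - P(A∩B)
= 4/11 + 6/11 - 3/11 = 7/11

7/11


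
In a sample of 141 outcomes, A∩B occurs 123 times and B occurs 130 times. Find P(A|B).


P(A|B) = P(A∩B)/P(B) = (123/141)/(130/141) = 123/130

123/130


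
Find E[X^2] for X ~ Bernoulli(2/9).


For Bernoulli: X in {0,1}
E[X^2] = 0^2*(1-2/9) + 1^2*2/9 = 2/9

2/9


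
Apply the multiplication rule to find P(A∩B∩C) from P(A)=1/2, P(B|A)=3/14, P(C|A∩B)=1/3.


P(A∩B∩C) = P(A) * P(B|A) * P(C|A∩B)
= 1/2 * 3/14 * 1/3
= 3/28 * 1/3 = 1/28

1/28


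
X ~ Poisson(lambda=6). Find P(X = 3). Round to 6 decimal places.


P(X=3) = e^(-6) * 6^3 / 3!
≈ 0.002478752177 * 216 / 6
≈ 0.089235

0.089235


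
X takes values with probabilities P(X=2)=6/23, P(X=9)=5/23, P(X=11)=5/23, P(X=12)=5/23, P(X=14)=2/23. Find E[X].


E[X] = sum(x * P(x))
= 2*6/23 + 9*5/23 + 11*5/23 + 12*5/23 + 14*2/23
= 200/23

200/23


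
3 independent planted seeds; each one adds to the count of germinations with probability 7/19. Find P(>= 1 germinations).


P(at least one) = 1 - P(none)
P(none) = (1 - 7/19)^3 = (12/19)^3 = 1728/6859
P(at least one) = 1 - 1728/6859 = 5131/6859

5131/6859


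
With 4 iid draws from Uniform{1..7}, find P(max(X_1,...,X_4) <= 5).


P(max <= 5) = P(all X_i <= 5) = (P(X_1 <= 5))^4
= (5/7)^4 = 625/2401

625/2401


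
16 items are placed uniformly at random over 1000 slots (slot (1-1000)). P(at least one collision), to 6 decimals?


P(all different) = prod((1000-i)/1000 for i=0..15) = 0.886366
P(at least one match) = 1 - 0.886366 = 0.113634

0.113634


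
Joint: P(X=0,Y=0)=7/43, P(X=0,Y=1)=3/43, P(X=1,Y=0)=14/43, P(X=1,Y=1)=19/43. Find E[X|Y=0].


P(Y=0) = 21/43
E[X|Y=0] = (0*7 + 1*14)/21 = 14/21 = 2/3

2/3


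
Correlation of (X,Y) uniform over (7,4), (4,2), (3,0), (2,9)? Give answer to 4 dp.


Cov(X,Y) = -1.5000, Var(X) = 3.5000, Var(Y) = 11.1875
rho = Cov/(sqrt(VarX)*sqrt(VarY)) = -0.2397

-0.2397


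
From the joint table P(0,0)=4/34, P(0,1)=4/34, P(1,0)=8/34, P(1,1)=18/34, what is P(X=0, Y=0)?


Read from table: P(X=0, Y=0) = 4/34 = 2/17

2/17


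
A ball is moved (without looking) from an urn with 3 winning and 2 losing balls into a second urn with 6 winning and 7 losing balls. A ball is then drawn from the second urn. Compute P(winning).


P(transfer winning) = 3/5; P(transfer losing) = 2/5
If winning transferred: Urn II has 7 winning of 14, so P(winning|winning moved) = 1/2
If losing transferred: Urn II has 6 winning of 14, so P(winning|losing moved) = 3/7
By total probability: P(winning) = 3/5*1/2 + 2/5*3/7 = 33/70

33/70


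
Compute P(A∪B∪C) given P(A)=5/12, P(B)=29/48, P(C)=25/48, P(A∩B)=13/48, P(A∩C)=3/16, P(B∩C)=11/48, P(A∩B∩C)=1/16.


P(A∪B∪C) = P(A)+P(B)+P(C) - P(AB)-P(AC)-P(BC) + P(ABC)
= 5/12+29/48+25/48 - 13/48-3/16-11/48 + 1/16
= 11/12

11/12


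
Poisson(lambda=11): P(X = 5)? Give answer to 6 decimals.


P(X=5) = e^(-11) * 11^5 / 5!
≈ 0.00001670170079 * 161051 / 120
≈ 0.022415

0.022415


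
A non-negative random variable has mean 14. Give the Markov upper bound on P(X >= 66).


Markov: P(X >= a) <= E[X]/a
P(X >= 66) <= 14/66 = 7/33

7/33


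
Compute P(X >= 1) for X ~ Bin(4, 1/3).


P(X>=1) = P(X=1) + P(X=2) + P(X=3) + P(X=4)
= 32/81 + 8/27 + 8/81 + 1/81
= 65/81

65/81


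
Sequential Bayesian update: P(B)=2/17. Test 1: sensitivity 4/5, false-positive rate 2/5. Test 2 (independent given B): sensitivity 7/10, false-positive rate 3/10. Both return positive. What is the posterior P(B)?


After test 1: P(+) = 4/5*2/17 + 2/5*15/17 = 38/85
P(B|+) = (8/85)/(38/85) = 4/19
After test 2 (use post1 as new prior): P(+) = 7/10*4/19 + 3/10*15/19 = 73/190
P(B|+,+) = (14/95)/(73/190) = 28/73

28/73


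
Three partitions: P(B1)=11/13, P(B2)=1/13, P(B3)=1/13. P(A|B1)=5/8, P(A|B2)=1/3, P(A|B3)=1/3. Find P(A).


P(A) = P(A|B1)P(B1) + P(A|B2)P(B2) + P(A|B3)P(B3)
= 5/8*11/13 + 1/3*1/13 + 1/3*1/13
= 55/104 + 1/39 + 1/39 = 181/312

181/312


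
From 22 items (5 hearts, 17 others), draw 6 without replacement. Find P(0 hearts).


P(X=0) = C(5,0)*C(17,6) / C(22,6)
= 1*12376 / 74613
= 12376/74613 = 104/627

104/627


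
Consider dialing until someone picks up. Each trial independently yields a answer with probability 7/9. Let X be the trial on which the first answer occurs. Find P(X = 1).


P(X=1) = (1-p)^0 * p = (2/9)^0 * 7/9
= 1 * 7/9 = 7/9

7/9


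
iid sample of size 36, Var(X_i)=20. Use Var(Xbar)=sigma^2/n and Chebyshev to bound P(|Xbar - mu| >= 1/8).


Var(Xbar) = Var(X)/n = 20/36
Chebyshev: P(|Xbar-mu| >= 1/8) <= Var(Xbar)/(1/8)^2 = (5/9)/(1/64) = 320/9
Bound exceeds 1, so trivial bound: 1

1


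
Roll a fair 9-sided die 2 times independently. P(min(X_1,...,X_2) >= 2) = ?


P(min >= 2) = P(all X_i >= 2) = (P(X_1 >= 2))^2
= (8/9)^2 = 64/81

64/81


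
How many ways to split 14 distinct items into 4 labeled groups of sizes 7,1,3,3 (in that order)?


14! = 87178291200
Denominator: 7!=5040 * 1!=1 * 3!=6 * 3!=6
Coefficient = 87178291200 / 181440 = 480480

480480


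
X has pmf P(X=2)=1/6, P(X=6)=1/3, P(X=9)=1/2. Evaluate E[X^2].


E[X^2] = sum(x^2 * P(x))
= 4*1/6 + 36*1/3 + 81*1/2
= 319/6

319/6


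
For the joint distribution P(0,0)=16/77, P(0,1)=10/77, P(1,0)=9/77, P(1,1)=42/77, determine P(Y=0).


P(Y=0) = P(0,0)+P(1,0) = 16/77 + 9/77 = 25/77

25/77


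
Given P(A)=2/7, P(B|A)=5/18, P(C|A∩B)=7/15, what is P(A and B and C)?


P(A∩B∩C) = P(A) * P(B|A) * P(C|A∩B)
= 2/7 * 5/18 * 7/15
= 5/63 * 7/15 = 1/27

1/27


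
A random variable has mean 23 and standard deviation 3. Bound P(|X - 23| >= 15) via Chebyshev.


k = 15/3 = 5
Chebyshev: P(|X-mu| >= k*sigma) <= 1/k^2 = 1/5^2 = 1/25

1/25


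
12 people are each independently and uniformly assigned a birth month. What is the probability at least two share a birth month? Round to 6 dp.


P(all different) = prod((12-i)/12 for i=0..11) = 0.000054
P(at least one match) = 1 - 0.000054 = 0.999946

0.999946


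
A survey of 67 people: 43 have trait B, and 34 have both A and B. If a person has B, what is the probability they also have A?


P(A|B) = P(A∩B)/P(B) = (34/67)/(43/67) = 34/43

34/43


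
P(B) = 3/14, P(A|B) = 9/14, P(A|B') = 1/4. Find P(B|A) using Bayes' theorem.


P(A) = P(A|B)P(B) + P(A|B')P(B') = 9/14*3/14 + 1/4*11/14 = 131/392
P(B|A) = P(A|B)P(B)/P(A) = (27/196)/(131/392) = 54/131

54/131


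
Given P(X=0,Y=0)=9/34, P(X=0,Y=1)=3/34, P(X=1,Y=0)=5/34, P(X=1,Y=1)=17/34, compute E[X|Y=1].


P(Y=1) = 20/34
E[X|Y=1] = (0*3 + 1*17)/20 = 17/20

17/20


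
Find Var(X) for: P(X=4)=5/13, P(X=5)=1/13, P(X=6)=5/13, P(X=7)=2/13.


E[X] = 69/13, E[X^2] = 383/13
Var(X) = E[X^2] - (E[X])^2 = 383/13 - (69/13)^2 = 218/169

218/169


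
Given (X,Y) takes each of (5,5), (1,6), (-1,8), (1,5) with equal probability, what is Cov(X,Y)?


E[X]=3/2, E[Y]=6, E[XY]=7
Cov(X,Y) = E[XY] - E[X]E[Y] = 7 - 3/2*6 = -2

-2


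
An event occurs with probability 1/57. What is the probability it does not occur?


P(A') = 1 - P(A) = 1 - 1/57 = 56/57

56/57


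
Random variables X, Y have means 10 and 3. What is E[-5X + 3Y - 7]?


E[-5X + 3Y - 7] = -5*E[X] + 3*E[Y] - 7
= (-5)*(10) + (3)*(3) + (-7)
= -50 + 9 - 7 = -48

-48


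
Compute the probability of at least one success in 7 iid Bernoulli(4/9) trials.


P(at least one) = 1 - P(none)
P(none) = (1 - 4/9)^7 = (5/9)^7 = 78125/4782969
P(at least one) = 1 - 78125/4782969 = 4704844/4782969

4704844/4782969


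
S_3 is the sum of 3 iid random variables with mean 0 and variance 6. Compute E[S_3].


E[S_n] = n*E[X_1] = 3*0 = 0

0


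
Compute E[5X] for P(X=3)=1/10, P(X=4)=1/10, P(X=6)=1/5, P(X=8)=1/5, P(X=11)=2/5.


E[5X] = sum(g(x)*P(x))
= 15*1/10 + 20*1/10 + 30*1/5 + 40*1/5 + 55*2/5
= 79/2

79/2


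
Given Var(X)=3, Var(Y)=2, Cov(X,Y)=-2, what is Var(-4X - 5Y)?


Var(-4X - 5Y) = (-4)^2*Var(X) + (-5)^2*Var(Y) + 2*(-4)*(-5)*Cov(X,Y)
= 16*3 + 25*2 + 40*(-2)
= 48 + 50 - 80 = 18

18


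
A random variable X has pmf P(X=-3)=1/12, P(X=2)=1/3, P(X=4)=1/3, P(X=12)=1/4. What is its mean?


E[X] = sum(x * P(x))
= -3*1/12 + 2*1/3 + 4*1/3 + 12*1/4
= 19/4

19/4


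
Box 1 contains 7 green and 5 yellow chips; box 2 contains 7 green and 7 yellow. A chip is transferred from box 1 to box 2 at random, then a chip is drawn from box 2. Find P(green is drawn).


P(transfer green) = 7/12; P(transfer yellow) = 5/12
If green transferred: Urn II has 8 green of 15, so P(green|green moved) = 8/15
If yellow transferred: Urn II has 7 green of 15, so P(green|yellow moved) = 7/15
By total probability: P(green) = 7/12*8/15 + 5/12*7/15 = 91/180

91/180


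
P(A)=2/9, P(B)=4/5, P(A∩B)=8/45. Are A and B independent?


P(A)*P(B) = 2/9*4/5 = 8/45
P(A∩B) = 8/45, which equals P(A)P(B), so independent

Yes, A and B are independent


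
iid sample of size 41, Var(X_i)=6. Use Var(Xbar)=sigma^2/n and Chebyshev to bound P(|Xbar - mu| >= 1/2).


Var(Xbar) = Var(X)/n = 6/41
Chebyshev: P(|Xbar-mu| >= 1/2) <= Var(Xbar)/(1/2)^2 = (6/41)/(1/4) = 24/41

24/41


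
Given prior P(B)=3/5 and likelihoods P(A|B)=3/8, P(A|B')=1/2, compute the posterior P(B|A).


P(A) = P(A|B)P(B) + P(A|B')P(B') = 3/8*3/5 + 1/2*2/5 = 17/40
P(B|A) = P(A|B)P(B)/P(A) = (9/40)/(17/40) = 9/17

9/17
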